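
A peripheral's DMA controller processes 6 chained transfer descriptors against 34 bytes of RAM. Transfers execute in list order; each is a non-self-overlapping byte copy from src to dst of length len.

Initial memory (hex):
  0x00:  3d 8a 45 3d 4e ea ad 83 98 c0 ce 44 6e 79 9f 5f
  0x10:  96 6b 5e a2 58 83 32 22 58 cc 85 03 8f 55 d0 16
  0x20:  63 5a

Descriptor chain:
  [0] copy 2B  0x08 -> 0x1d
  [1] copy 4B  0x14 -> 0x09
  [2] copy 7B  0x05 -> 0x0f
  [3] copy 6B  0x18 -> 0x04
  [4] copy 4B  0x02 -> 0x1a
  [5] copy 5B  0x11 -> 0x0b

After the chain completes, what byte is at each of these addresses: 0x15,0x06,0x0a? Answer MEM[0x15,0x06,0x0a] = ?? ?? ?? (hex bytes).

#0 dst[0x1d+2] := {0x98,0xc0}
#1 dst[0x09+4] := {0x58,0x83,0x32,0x22}
#2 dst[0x0f+7] := {0xea,0xad,0x83,0x98,0x58,0x83,0x32}
#3 dst[0x04+6] := {0x58,0xcc,0x85,0x03,0x8f,0x98}
#4 dst[0x1a+4] := {0x45,0x3d,0x58,0xcc}
#5 dst[0x0b+5] := {0x83,0x98,0x58,0x83,0x32}
query mem[0x15]=0x32, mem[0x06]=0x85, mem[0x0a]=0x83

MEM[0x15,0x06,0x0a] = 32 85 83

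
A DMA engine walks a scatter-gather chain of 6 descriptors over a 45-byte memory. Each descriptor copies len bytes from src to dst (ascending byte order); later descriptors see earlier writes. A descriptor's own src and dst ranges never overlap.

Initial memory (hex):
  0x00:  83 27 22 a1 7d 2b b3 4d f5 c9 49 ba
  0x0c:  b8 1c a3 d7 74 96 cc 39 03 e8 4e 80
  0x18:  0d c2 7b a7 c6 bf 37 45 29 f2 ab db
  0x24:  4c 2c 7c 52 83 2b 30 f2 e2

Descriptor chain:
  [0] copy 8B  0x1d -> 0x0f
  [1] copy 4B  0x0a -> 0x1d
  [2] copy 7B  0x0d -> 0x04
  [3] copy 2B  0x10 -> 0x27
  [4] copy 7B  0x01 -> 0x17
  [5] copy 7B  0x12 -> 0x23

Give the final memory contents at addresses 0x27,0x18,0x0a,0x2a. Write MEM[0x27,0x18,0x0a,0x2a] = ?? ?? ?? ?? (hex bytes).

MEM[0x27,0x18,0x0a,0x2a] = 4c 22 f2 30

  after D0: wrote 8B at 0x0f = bf374529f2abdb4c
  after D1: wrote 4B at 0x1d = 49bab81c
  after D2: wrote 7B at 0x04 = 1ca3bf374529f2
  after D3: wrote 2B at 0x27 = 3745
  after D4: wrote 7B at 0x17 = 2722a11ca3bf37
  after D5: wrote 7B at 0x23 = 29f2abdb4c2722
query mem[0x27]=0x4c, mem[0x18]=0x22, mem[0x0a]=0xf2, mem[0x2a]=0x30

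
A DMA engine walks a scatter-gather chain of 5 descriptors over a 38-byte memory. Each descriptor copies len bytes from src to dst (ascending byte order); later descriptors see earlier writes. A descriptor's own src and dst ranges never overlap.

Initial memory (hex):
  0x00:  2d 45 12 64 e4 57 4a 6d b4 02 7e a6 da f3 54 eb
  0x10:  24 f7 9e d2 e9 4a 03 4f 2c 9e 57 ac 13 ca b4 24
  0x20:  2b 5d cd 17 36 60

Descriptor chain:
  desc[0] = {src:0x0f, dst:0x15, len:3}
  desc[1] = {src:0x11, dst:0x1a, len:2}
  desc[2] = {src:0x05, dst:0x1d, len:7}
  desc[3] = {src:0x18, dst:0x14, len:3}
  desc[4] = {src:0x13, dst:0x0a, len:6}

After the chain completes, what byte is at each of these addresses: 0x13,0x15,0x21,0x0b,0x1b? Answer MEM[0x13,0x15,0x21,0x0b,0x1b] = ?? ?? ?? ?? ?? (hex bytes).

MEM[0x13,0x15,0x21,0x0b,0x1b] = d2 9e 02 2c 9e

D0: mem[0x15..0x17] <- [eb 24 f7]
D1: mem[0x1a..0x1b] <- [f7 9e]
D2: mem[0x1d..0x23] <- [57 4a 6d b4 02 7e a6]
D3: mem[0x14..0x16] <- [2c 9e f7]
D4: mem[0x0a..0x0f] <- [d2 2c 9e f7 f7 2c]
query mem[0x13]=0xd2, mem[0x15]=0x9e, mem[0x21]=0x02, mem[0x0b]=0x2c, mem[0x1b]=0x9e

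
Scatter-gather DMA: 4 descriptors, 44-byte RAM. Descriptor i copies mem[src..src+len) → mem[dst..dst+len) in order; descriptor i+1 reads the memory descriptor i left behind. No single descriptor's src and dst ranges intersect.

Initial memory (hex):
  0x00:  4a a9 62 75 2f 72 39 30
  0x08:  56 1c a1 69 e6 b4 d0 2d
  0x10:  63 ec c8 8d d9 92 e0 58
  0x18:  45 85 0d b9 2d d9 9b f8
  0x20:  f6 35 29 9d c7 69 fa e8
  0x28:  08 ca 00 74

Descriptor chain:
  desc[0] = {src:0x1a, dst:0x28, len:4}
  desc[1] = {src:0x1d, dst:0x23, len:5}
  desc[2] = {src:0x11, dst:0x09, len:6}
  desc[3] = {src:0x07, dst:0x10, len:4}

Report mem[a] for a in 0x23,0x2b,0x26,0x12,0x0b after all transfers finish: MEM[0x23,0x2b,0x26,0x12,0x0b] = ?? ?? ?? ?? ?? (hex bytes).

#0 dst[0x28+4] := {0x0d,0xb9,0x2d,0xd9}
#1 dst[0x23+5] := {0xd9,0x9b,0xf8,0xf6,0x35}
#2 dst[0x09+6] := {0xec,0xc8,0x8d,0xd9,0x92,0xe0}
#3 dst[0x10+4] := {0x30,0x56,0xec,0xc8}
query mem[0x23]=0xd9, mem[0x2b]=0xd9, mem[0x26]=0xf6, mem[0x12]=0xec, mem[0x0b]=0x8d

MEM[0x23,0x2b,0x26,0x12,0x0b] = d9 d9 f6 ec 8d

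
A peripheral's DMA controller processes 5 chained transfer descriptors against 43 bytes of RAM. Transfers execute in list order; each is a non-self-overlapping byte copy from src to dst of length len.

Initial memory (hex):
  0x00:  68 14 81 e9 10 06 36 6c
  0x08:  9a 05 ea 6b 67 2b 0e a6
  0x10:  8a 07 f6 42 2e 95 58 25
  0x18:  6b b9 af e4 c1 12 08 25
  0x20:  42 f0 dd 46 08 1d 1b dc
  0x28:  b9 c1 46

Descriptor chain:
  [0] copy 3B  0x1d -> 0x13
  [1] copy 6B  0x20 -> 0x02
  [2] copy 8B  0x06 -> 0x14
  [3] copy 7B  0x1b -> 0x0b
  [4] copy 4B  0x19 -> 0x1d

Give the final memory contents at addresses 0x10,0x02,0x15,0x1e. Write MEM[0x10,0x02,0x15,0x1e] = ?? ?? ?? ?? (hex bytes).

[0] 0x1d->0x13 len=3 : 12 08 25
[1] 0x20->0x02 len=6 : 42 f0 dd 46 08 1d
[2] 0x06->0x14 len=8 : 08 1d 9a 05 ea 6b 67 2b
[3] 0x1b->0x0b len=7 : 2b c1 12 08 25 42 f0
[4] 0x19->0x1d len=4 : 6b 67 2b c1
query mem[0x10]=0x42, mem[0x02]=0x42, mem[0x15]=0x1d, mem[0x1e]=0x67

MEM[0x10,0x02,0x15,0x1e] = 42 42 1d 67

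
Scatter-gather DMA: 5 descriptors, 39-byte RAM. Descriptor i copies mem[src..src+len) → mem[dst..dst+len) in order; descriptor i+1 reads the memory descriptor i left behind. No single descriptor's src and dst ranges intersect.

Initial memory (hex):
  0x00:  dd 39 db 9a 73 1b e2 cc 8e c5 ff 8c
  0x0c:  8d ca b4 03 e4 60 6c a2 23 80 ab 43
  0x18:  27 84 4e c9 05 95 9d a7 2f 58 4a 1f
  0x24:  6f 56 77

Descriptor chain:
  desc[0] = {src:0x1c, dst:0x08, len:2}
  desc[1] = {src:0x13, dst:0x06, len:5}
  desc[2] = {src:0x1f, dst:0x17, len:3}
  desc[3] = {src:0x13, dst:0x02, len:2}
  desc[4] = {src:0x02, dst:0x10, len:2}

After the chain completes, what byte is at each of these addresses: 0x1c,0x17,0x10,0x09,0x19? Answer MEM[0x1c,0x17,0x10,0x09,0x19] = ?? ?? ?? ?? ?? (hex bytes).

#0 dst[0x08+2] := {0x05,0x95}
#1 dst[0x06+5] := {0xa2,0x23,0x80,0xab,0x43}
#2 dst[0x17+3] := {0xa7,0x2f,0x58}
#3 dst[0x02+2] := {0xa2,0x23}
#4 dst[0x10+2] := {0xa2,0x23}
query mem[0x1c]=0x05, mem[0x17]=0xa7, mem[0x10]=0xa2, mem[0x09]=0xab, mem[0x19]=0x58

MEM[0x1c,0x17,0x10,0x09,0x19] = 05 a7 a2 ab 58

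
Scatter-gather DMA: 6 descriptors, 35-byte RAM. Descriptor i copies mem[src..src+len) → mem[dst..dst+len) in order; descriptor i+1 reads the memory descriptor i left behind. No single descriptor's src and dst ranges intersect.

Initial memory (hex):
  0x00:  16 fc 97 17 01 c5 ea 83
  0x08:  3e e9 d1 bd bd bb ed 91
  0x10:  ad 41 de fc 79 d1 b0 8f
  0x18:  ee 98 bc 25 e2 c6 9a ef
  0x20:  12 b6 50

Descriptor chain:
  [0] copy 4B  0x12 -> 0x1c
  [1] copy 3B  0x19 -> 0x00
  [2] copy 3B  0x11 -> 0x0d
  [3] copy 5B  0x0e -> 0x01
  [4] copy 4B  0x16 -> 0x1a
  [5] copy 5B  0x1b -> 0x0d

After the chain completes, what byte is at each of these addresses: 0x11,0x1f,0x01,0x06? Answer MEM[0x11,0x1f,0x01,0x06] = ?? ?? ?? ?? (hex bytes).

MEM[0x11,0x1f,0x01,0x06] = d1 d1 de ea

#0 dst[0x1c+4] := {0xde,0xfc,0x79,0xd1}
#1 dst[0x00+3] := {0x98,0xbc,0x25}
#2 dst[0x0d+3] := {0x41,0xde,0xfc}
#3 dst[0x01+5] := {0xde,0xfc,0xad,0x41,0xde}
#4 dst[0x1a+4] := {0xb0,0x8f,0xee,0x98}
#5 dst[0x0d+5] := {0x8f,0xee,0x98,0x79,0xd1}
query mem[0x11]=0xd1, mem[0x1f]=0xd1, mem[0x01]=0xde, mem[0x06]=0xea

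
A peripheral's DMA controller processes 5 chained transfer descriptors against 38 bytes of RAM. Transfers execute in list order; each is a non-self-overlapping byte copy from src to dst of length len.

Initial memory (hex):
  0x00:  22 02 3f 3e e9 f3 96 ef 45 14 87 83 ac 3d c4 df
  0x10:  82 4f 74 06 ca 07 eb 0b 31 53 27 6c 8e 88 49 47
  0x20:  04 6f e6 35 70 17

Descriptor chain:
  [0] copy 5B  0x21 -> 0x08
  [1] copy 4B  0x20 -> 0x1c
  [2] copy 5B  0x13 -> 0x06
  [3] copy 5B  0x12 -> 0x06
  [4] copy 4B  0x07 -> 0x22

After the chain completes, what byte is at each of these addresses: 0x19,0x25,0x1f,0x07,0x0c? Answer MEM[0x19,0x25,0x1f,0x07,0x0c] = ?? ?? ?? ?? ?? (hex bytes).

D0: mem[0x08..0x0c] <- [6f e6 35 70 17]
D1: mem[0x1c..0x1f] <- [04 6f e6 35]
D2: mem[0x06..0x0a] <- [06 ca 07 eb 0b]
D3: mem[0x06..0x0a] <- [74 06 ca 07 eb]
D4: mem[0x22..0x25] <- [06 ca 07 eb]
query mem[0x19]=0x53, mem[0x25]=0xeb, mem[0x1f]=0x35, mem[0x07]=0x06, mem[0x0c]=0x17

MEM[0x19,0x25,0x1f,0x07,0x0c] = 53 eb 35 06 17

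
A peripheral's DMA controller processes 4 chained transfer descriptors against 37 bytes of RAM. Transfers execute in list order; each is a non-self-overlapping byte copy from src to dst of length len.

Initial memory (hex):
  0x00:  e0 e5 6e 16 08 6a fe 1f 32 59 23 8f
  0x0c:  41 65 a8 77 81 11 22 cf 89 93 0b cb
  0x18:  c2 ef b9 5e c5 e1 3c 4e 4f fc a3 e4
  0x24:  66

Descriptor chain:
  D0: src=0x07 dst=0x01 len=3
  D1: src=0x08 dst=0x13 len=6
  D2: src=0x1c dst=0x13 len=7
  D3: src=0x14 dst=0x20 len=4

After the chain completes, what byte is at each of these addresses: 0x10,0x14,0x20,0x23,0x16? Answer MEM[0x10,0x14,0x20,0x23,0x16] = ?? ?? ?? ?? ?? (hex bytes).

MEM[0x10,0x14,0x20,0x23,0x16] = 81 e1 e1 4f 4e

D0: mem[0x01..0x03] <- [1f 32 59]
D1: mem[0x13..0x18] <- [32 59 23 8f 41 65]
D2: mem[0x13..0x19] <- [c5 e1 3c 4e 4f fc a3]
D3: mem[0x20..0x23] <- [e1 3c 4e 4f]
query mem[0x10]=0x81, mem[0x14]=0xe1, mem[0x20]=0xe1, mem[0x23]=0x4f, mem[0x16]=0x4e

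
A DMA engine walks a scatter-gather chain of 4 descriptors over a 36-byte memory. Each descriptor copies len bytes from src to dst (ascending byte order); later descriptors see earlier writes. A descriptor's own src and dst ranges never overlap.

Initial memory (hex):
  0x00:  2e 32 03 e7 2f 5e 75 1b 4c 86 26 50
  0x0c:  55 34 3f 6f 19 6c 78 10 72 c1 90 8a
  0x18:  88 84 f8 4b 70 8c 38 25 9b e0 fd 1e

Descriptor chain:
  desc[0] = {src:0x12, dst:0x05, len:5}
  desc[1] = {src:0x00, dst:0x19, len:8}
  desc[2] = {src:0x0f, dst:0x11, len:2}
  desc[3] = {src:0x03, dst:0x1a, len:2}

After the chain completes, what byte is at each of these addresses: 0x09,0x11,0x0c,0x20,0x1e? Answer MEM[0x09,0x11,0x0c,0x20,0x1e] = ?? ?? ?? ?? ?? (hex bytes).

[0] 0x12->0x05 len=5 : 78 10 72 c1 90
[1] 0x00->0x19 len=8 : 2e 32 03 e7 2f 78 10 72
[2] 0x0f->0x11 len=2 : 6f 19
[3] 0x03->0x1a len=2 : e7 2f
query mem[0x09]=0x90, mem[0x11]=0x6f, mem[0x0c]=0x55, mem[0x20]=0x72, mem[0x1e]=0x78

MEM[0x09,0x11,0x0c,0x20,0x1e] = 90 6f 55 72 78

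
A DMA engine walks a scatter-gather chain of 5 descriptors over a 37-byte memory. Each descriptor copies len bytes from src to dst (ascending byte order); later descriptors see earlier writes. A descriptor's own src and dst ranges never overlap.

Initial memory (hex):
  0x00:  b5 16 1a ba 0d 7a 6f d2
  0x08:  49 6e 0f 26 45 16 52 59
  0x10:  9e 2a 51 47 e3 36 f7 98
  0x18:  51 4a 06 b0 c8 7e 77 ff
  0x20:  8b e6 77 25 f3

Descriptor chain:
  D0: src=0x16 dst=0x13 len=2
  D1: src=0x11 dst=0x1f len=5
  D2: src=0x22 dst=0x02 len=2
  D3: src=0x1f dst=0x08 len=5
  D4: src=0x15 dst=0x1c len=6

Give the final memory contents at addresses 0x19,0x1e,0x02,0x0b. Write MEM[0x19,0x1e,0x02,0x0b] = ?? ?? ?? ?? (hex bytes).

D0: mem[0x13..0x14] <- [f7 98]
D1: mem[0x1f..0x23] <- [2a 51 f7 98 36]
D2: mem[0x02..0x03] <- [98 36]
D3: mem[0x08..0x0c] <- [2a 51 f7 98 36]
D4: mem[0x1c..0x21] <- [36 f7 98 51 4a 06]
query mem[0x19]=0x4a, mem[0x1e]=0x98, mem[0x02]=0x98, mem[0x0b]=0x98

MEM[0x19,0x1e,0x02,0x0b] = 4a 98 98 98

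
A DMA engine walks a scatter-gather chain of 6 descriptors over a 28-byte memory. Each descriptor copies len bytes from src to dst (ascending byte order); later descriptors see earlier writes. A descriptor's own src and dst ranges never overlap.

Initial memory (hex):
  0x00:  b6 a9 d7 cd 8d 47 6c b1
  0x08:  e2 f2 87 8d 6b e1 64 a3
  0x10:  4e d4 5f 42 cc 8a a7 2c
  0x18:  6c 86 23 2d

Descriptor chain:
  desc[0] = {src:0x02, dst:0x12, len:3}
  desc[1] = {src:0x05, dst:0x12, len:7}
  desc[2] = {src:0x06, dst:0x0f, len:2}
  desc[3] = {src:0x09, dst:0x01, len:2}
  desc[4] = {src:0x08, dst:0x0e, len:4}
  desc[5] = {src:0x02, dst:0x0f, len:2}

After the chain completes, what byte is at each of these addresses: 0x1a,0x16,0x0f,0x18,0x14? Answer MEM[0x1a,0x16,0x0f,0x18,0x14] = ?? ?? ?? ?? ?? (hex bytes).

#0 dst[0x12+3] := {0xd7,0xcd,0x8d}
#1 dst[0x12+7] := {0x47,0x6c,0xb1,0xe2,0xf2,0x87,0x8d}
#2 dst[0x0f+2] := {0x6c,0xb1}
#3 dst[0x01+2] := {0xf2,0x87}
#4 dst[0x0e+4] := {0xe2,0xf2,0x87,0x8d}
#5 dst[0x0f+2] := {0x87,0xcd}
query mem[0x1a]=0x23, mem[0x16]=0xf2, mem[0x0f]=0x87, mem[0x18]=0x8d, mem[0x14]=0xb1

MEM[0x1a,0x16,0x0f,0x18,0x14] = 23 f2 87 8d b1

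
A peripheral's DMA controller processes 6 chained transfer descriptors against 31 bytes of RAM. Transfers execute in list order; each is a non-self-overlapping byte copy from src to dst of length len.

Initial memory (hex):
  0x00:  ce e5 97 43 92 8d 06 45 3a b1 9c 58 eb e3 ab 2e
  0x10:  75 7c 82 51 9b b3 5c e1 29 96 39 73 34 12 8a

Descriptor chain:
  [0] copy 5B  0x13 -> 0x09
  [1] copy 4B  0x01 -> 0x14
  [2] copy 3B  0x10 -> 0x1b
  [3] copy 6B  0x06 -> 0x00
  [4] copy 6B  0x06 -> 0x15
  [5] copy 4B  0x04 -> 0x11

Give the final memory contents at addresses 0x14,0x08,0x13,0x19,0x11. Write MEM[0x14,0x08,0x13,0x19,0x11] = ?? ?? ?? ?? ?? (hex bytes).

D0: mem[0x09..0x0d] <- [51 9b b3 5c e1]
D1: mem[0x14..0x17] <- [e5 97 43 92]
D2: mem[0x1b..0x1d] <- [75 7c 82]
D3: mem[0x00..0x05] <- [06 45 3a 51 9b b3]
D4: mem[0x15..0x1a] <- [06 45 3a 51 9b b3]
D5: mem[0x11..0x14] <- [9b b3 06 45]
query mem[0x14]=0x45, mem[0x08]=0x3a, mem[0x13]=0x06, mem[0x19]=0x9b, mem[0x11]=0x9b

MEM[0x14,0x08,0x13,0x19,0x11] = 45 3a 06 9b 9b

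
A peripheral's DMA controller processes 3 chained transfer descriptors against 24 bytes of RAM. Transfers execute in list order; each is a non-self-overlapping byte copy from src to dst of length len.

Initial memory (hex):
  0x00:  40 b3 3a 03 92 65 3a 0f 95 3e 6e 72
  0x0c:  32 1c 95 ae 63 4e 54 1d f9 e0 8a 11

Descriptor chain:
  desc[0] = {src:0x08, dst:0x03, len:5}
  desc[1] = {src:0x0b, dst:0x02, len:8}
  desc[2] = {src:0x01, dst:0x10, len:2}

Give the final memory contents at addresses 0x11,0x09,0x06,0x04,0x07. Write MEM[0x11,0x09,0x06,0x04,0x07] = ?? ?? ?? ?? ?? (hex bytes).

MEM[0x11,0x09,0x06,0x04,0x07] = 72 54 ae 1c 63

  after D0: wrote 5B at 0x03 = 953e6e7232
  after D1: wrote 8B at 0x02 = 72321c95ae634e54
  after D2: wrote 2B at 0x10 = b372
query mem[0x11]=0x72, mem[0x09]=0x54, mem[0x06]=0xae, mem[0x04]=0x1c, mem[0x07]=0x63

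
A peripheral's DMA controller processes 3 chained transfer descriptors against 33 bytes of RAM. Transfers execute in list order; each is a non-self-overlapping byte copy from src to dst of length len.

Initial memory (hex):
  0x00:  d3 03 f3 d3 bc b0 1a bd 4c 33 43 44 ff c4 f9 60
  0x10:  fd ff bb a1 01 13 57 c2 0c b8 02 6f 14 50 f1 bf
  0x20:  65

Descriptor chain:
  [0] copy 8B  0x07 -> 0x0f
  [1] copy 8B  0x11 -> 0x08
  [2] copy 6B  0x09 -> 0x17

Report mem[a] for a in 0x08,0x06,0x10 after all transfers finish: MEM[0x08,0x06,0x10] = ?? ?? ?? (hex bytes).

MEM[0x08,0x06,0x10] = 33 1a 4c

D0: mem[0x0f..0x16] <- [bd 4c 33 43 44 ff c4 f9]
D1: mem[0x08..0x0f] <- [33 43 44 ff c4 f9 c2 0c]
D2: mem[0x17..0x1c] <- [43 44 ff c4 f9 c2]
query mem[0x08]=0x33, mem[0x06]=0x1a, mem[0x10]=0x4c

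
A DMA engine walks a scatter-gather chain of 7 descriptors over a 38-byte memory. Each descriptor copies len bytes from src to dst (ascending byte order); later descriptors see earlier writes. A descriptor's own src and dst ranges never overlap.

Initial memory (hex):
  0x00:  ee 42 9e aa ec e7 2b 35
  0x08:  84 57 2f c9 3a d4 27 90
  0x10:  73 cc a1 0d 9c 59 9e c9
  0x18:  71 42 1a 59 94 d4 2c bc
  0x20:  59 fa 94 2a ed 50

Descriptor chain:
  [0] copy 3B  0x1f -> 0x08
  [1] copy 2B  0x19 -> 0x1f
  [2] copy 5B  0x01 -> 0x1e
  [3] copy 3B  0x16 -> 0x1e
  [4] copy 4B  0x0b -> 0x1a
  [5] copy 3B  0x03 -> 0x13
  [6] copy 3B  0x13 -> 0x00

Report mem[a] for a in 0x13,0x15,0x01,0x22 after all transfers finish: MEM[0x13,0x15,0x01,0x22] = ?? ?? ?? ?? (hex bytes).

D0: mem[0x08..0x0a] <- [bc 59 fa]
D1: mem[0x1f..0x20] <- [42 1a]
D2: mem[0x1e..0x22] <- [42 9e aa ec e7]
D3: mem[0x1e..0x20] <- [9e c9 71]
D4: mem[0x1a..0x1d] <- [c9 3a d4 27]
D5: mem[0x13..0x15] <- [aa ec e7]
D6: mem[0x00..0x02] <- [aa ec e7]
query mem[0x13]=0xaa, mem[0x15]=0xe7, mem[0x01]=0xec, mem[0x22]=0xe7

MEM[0x13,0x15,0x01,0x22] = aa e7 ec e7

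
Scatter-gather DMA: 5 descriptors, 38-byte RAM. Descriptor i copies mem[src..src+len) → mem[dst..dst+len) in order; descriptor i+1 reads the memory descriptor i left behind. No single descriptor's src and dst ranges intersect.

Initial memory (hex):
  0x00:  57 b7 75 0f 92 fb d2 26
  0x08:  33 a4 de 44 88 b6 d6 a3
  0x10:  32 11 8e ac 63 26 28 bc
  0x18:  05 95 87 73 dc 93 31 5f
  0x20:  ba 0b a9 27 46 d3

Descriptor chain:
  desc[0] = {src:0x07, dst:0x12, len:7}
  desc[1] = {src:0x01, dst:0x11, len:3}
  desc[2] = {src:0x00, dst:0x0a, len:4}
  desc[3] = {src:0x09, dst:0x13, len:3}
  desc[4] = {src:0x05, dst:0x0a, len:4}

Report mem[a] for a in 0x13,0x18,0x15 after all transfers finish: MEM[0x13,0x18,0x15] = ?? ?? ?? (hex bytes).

MEM[0x13,0x18,0x15] = a4 b6 b7

[0] 0x07->0x12 len=7 : 26 33 a4 de 44 88 b6
[1] 0x01->0x11 len=3 : b7 75 0f
[2] 0x00->0x0a len=4 : 57 b7 75 0f
[3] 0x09->0x13 len=3 : a4 57 b7
[4] 0x05->0x0a len=4 : fb d2 26 33
query mem[0x13]=0xa4, mem[0x18]=0xb6, mem[0x15]=0xb7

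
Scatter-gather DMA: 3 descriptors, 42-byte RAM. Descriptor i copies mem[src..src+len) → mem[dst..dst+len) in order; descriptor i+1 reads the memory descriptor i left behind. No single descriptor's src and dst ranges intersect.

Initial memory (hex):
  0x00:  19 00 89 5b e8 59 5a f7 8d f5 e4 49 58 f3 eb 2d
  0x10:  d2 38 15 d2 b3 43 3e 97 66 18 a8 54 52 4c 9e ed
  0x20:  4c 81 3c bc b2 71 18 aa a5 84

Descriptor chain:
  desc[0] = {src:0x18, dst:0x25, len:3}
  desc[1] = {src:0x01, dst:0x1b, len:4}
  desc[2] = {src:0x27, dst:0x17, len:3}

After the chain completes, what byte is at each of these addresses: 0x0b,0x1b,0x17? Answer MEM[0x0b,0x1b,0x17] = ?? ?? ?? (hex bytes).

MEM[0x0b,0x1b,0x17] = 49 00 a8

[0] 0x18->0x25 len=3 : 66 18 a8
[1] 0x01->0x1b len=4 : 00 89 5b e8
[2] 0x27->0x17 len=3 : a8 a5 84
query mem[0x0b]=0x49, mem[0x1b]=0x00, mem[0x17]=0xa8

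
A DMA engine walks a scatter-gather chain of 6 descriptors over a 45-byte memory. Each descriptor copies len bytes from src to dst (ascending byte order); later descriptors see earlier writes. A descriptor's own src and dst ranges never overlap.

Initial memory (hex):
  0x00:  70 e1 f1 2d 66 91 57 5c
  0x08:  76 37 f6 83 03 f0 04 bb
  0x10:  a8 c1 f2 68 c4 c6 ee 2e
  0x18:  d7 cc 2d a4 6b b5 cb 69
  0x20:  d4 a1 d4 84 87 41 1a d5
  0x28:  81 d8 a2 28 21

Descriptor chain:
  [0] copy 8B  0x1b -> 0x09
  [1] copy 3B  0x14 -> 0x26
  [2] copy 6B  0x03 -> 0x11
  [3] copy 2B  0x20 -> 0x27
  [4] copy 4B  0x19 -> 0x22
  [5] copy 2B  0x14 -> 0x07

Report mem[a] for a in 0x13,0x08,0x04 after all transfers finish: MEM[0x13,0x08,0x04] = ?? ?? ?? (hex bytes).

MEM[0x13,0x08,0x04] = 91 5c 66

#0 dst[0x09+8] := {0xa4,0x6b,0xb5,0xcb,0x69,0xd4,0xa1,0xd4}
#1 dst[0x26+3] := {0xc4,0xc6,0xee}
#2 dst[0x11+6] := {0x2d,0x66,0x91,0x57,0x5c,0x76}
#3 dst[0x27+2] := {0xd4,0xa1}
#4 dst[0x22+4] := {0xcc,0x2d,0xa4,0x6b}
#5 dst[0x07+2] := {0x57,0x5c}
query mem[0x13]=0x91, mem[0x08]=0x5c, mem[0x04]=0x66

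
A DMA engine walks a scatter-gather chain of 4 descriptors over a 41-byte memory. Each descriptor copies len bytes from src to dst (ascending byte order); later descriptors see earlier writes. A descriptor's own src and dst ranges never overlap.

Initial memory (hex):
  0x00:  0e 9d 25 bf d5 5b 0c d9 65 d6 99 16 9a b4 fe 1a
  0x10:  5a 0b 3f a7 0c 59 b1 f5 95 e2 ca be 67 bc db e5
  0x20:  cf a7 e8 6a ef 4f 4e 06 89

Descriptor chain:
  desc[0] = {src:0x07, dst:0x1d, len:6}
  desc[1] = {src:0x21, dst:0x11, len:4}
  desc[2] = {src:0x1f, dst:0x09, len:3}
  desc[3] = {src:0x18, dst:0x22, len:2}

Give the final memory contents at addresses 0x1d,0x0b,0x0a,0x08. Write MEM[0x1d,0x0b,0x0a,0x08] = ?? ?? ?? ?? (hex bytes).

MEM[0x1d,0x0b,0x0a,0x08] = d9 16 99 65

[0] 0x07->0x1d len=6 : d9 65 d6 99 16 9a
[1] 0x21->0x11 len=4 : 16 9a 6a ef
[2] 0x1f->0x09 len=3 : d6 99 16
[3] 0x18->0x22 len=2 : 95 e2
query mem[0x1d]=0xd9, mem[0x0b]=0x16, mem[0x0a]=0x99, mem[0x08]=0x65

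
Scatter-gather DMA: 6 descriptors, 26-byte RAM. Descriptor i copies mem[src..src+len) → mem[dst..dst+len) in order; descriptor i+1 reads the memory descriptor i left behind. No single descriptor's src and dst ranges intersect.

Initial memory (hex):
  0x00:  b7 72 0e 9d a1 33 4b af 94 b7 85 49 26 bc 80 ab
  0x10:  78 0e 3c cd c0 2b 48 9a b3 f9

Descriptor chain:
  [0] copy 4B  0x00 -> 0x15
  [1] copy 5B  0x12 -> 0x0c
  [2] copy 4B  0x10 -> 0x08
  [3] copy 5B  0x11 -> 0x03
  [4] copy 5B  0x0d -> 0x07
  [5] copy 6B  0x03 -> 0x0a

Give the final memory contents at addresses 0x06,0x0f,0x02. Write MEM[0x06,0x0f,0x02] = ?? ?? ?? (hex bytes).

  after D0: wrote 4B at 0x15 = b7720e9d
  after D1: wrote 5B at 0x0c = 3ccdc0b772
  after D2: wrote 4B at 0x08 = 720e3ccd
  after D3: wrote 5B at 0x03 = 0e3ccdc0b7
  after D4: wrote 5B at 0x07 = cdc0b7720e
  after D5: wrote 6B at 0x0a = 0e3ccdc0cdc0
query mem[0x06]=0xc0, mem[0x0f]=0xc0, mem[0x02]=0x0e

MEM[0x06,0x0f,0x02] = c0 c0 0e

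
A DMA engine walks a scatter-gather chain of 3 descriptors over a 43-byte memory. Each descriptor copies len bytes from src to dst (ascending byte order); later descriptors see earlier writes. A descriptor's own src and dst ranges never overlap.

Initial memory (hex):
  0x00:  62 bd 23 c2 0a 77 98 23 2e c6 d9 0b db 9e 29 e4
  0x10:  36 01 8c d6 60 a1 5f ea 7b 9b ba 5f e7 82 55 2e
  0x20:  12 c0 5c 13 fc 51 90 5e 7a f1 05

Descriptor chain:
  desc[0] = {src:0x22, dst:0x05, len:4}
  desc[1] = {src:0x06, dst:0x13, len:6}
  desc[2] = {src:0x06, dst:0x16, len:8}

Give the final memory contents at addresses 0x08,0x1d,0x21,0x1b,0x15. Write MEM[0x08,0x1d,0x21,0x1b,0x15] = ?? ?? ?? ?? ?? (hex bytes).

MEM[0x08,0x1d,0x21,0x1b,0x15] = 51 9e c0 0b 51

D0: mem[0x05..0x08] <- [5c 13 fc 51]
D1: mem[0x13..0x18] <- [13 fc 51 c6 d9 0b]
D2: mem[0x16..0x1d] <- [13 fc 51 c6 d9 0b db 9e]
query mem[0x08]=0x51, mem[0x1d]=0x9e, mem[0x21]=0xc0, mem[0x1b]=0x0b, mem[0x15]=0x51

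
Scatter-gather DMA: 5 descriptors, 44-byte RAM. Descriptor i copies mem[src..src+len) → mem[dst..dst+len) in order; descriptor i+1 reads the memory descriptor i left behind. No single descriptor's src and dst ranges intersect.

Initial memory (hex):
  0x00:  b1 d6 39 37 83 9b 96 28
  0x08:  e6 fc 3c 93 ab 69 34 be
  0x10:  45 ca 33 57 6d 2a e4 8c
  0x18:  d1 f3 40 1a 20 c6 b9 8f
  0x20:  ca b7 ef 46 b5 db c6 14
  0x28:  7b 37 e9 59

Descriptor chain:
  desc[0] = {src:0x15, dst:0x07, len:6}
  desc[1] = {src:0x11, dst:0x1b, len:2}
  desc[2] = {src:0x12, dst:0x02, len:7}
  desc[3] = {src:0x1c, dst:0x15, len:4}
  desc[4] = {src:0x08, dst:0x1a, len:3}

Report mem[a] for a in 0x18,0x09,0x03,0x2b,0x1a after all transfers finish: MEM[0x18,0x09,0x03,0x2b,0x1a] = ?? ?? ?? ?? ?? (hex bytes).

MEM[0x18,0x09,0x03,0x2b,0x1a] = 8f 8c 57 59 d1

  after D0: wrote 6B at 0x07 = 2ae48cd1f340
  after D1: wrote 2B at 0x1b = ca33
  after D2: wrote 7B at 0x02 = 33576d2ae48cd1
  after D3: wrote 4B at 0x15 = 33c6b98f
  after D4: wrote 3B at 0x1a = d18cd1
query mem[0x18]=0x8f, mem[0x09]=0x8c, mem[0x03]=0x57, mem[0x2b]=0x59, mem[0x1a]=0xd1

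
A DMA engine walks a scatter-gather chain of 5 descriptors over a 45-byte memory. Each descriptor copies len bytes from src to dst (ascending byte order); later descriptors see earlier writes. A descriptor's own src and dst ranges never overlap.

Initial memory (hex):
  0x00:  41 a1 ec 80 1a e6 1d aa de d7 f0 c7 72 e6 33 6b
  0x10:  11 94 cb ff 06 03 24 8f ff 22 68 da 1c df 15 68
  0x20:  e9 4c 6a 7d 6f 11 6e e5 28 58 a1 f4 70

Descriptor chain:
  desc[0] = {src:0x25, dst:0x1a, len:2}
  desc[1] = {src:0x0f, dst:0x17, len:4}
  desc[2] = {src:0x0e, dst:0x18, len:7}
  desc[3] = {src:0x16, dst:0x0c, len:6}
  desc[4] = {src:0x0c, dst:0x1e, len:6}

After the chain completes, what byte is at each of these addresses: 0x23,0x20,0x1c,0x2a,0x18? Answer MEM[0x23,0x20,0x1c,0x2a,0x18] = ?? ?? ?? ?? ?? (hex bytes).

#0 dst[0x1a+2] := {0x11,0x6e}
#1 dst[0x17+4] := {0x6b,0x11,0x94,0xcb}
#2 dst[0x18+7] := {0x33,0x6b,0x11,0x94,0xcb,0xff,0x06}
#3 dst[0x0c+6] := {0x24,0x6b,0x33,0x6b,0x11,0x94}
#4 dst[0x1e+6] := {0x24,0x6b,0x33,0x6b,0x11,0x94}
query mem[0x23]=0x94, mem[0x20]=0x33, mem[0x1c]=0xcb, mem[0x2a]=0xa1, mem[0x18]=0x33

MEM[0x23,0x20,0x1c,0x2a,0x18] = 94 33 cb a1 33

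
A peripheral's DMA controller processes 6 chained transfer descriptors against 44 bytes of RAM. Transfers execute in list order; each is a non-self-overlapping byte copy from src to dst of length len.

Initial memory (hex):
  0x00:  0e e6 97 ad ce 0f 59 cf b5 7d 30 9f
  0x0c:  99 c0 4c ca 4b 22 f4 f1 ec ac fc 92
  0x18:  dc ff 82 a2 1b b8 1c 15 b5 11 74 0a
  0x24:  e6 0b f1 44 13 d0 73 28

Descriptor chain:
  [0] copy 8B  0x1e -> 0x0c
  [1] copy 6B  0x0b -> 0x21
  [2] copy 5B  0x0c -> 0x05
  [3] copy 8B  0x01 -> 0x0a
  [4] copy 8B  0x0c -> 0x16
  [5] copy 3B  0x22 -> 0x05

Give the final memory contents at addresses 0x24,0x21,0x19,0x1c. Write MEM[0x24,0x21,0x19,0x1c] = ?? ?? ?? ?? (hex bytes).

MEM[0x24,0x21,0x19,0x1c] = b5 9f 15 e6

  after D0: wrote 8B at 0x0c = 1c15b511740ae60b
  after D1: wrote 6B at 0x21 = 9f1c15b51174
  after D2: wrote 5B at 0x05 = 1c15b51174
  after D3: wrote 8B at 0x0a = e697adce1c15b511
  after D4: wrote 8B at 0x16 = adce1c15b511e60b
  after D5: wrote 3B at 0x05 = 1c15b5
query mem[0x24]=0xb5, mem[0x21]=0x9f, mem[0x19]=0x15, mem[0x1c]=0xe6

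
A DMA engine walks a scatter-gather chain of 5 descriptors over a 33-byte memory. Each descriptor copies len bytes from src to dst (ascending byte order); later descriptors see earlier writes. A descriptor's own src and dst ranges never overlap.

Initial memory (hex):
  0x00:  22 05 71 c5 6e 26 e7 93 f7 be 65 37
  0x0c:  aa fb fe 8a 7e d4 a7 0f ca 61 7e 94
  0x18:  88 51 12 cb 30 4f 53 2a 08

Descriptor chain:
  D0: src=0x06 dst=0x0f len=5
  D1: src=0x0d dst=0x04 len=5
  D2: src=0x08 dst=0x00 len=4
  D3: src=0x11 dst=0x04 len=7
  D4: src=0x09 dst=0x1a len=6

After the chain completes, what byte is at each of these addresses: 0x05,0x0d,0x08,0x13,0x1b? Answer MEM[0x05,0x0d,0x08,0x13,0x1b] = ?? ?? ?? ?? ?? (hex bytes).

[0] 0x06->0x0f len=5 : e7 93 f7 be 65
[1] 0x0d->0x04 len=5 : fb fe e7 93 f7
[2] 0x08->0x00 len=4 : f7 be 65 37
[3] 0x11->0x04 len=7 : f7 be 65 ca 61 7e 94
[4] 0x09->0x1a len=6 : 7e 94 37 aa fb fe
query mem[0x05]=0xbe, mem[0x0d]=0xfb, mem[0x08]=0x61, mem[0x13]=0x65, mem[0x1b]=0x94

MEM[0x05,0x0d,0x08,0x13,0x1b] = be fb 61 65 94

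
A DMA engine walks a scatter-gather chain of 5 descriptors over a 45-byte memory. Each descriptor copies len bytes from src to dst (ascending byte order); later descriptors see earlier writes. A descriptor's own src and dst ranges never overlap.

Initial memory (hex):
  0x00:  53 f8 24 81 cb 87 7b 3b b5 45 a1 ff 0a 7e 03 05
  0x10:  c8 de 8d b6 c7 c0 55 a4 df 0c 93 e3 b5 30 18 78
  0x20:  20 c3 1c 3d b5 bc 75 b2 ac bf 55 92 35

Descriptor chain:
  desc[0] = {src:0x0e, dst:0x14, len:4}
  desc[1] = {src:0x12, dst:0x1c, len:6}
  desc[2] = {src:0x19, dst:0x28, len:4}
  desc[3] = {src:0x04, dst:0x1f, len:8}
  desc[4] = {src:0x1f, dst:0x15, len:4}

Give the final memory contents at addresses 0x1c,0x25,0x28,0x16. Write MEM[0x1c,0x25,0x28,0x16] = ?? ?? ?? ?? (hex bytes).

  after D0: wrote 4B at 0x14 = 0305c8de
  after D1: wrote 6B at 0x1c = 8db60305c8de
  after D2: wrote 4B at 0x28 = 0c93e38d
  after D3: wrote 8B at 0x1f = cb877b3bb545a1ff
  after D4: wrote 4B at 0x15 = cb877b3b
query mem[0x1c]=0x8d, mem[0x25]=0xa1, mem[0x28]=0x0c, mem[0x16]=0x87

MEM[0x1c,0x25,0x28,0x16] = 8d a1 0c 87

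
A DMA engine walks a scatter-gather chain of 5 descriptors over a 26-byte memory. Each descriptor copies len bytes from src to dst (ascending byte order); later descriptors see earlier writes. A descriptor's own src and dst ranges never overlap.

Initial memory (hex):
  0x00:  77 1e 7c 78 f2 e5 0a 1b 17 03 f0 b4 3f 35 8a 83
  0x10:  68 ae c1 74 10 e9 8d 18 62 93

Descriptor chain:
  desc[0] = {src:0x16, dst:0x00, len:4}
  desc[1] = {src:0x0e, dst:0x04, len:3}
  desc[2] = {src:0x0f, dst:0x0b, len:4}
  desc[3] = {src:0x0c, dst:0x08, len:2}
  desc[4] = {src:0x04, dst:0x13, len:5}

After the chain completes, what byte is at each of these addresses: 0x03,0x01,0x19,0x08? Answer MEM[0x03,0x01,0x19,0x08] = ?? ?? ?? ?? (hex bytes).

#0 dst[0x00+4] := {0x8d,0x18,0x62,0x93}
#1 dst[0x04+3] := {0x8a,0x83,0x68}
#2 dst[0x0b+4] := {0x83,0x68,0xae,0xc1}
#3 dst[0x08+2] := {0x68,0xae}
#4 dst[0x13+5] := {0x8a,0x83,0x68,0x1b,0x68}
query mem[0x03]=0x93, mem[0x01]=0x18, mem[0x19]=0x93, mem[0x08]=0x68

MEM[0x03,0x01,0x19,0x08] = 93 18 93 68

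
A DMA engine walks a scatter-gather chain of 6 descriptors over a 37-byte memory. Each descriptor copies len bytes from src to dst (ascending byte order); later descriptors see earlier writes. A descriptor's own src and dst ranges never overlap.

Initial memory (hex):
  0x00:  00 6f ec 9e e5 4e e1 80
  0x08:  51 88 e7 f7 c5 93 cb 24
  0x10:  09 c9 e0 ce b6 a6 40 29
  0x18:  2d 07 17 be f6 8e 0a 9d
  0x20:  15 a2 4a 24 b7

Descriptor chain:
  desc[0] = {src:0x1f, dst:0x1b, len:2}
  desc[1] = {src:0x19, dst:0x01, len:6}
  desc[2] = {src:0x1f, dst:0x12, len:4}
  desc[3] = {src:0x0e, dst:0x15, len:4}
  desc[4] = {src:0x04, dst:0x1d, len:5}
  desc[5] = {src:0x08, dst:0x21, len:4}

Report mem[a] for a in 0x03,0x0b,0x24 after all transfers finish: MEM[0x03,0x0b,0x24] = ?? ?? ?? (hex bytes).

MEM[0x03,0x0b,0x24] = 9d f7 f7

[0] 0x1f->0x1b len=2 : 9d 15
[1] 0x19->0x01 len=6 : 07 17 9d 15 8e 0a
[2] 0x1f->0x12 len=4 : 9d 15 a2 4a
[3] 0x0e->0x15 len=4 : cb 24 09 c9
[4] 0x04->0x1d len=5 : 15 8e 0a 80 51
[5] 0x08->0x21 len=4 : 51 88 e7 f7
query mem[0x03]=0x9d, mem[0x0b]=0xf7, mem[0x24]=0xf7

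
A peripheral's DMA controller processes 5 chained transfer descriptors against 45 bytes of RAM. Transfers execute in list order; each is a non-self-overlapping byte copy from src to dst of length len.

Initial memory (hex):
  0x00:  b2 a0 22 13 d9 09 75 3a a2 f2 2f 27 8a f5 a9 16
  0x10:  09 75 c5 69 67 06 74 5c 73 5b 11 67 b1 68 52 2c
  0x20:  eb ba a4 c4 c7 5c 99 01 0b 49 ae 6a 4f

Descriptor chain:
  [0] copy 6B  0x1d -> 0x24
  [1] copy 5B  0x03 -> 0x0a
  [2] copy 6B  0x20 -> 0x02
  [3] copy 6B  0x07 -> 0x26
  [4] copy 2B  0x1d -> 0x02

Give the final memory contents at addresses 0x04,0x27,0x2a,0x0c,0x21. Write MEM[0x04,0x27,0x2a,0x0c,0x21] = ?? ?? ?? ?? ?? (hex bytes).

MEM[0x04,0x27,0x2a,0x0c,0x21] = a4 a2 d9 09 ba

[0] 0x1d->0x24 len=6 : 68 52 2c eb ba a4
[1] 0x03->0x0a len=5 : 13 d9 09 75 3a
[2] 0x20->0x02 len=6 : eb ba a4 c4 68 52
[3] 0x07->0x26 len=6 : 52 a2 f2 13 d9 09
[4] 0x1d->0x02 len=2 : 68 52
query mem[0x04]=0xa4, mem[0x27]=0xa2, mem[0x2a]=0xd9, mem[0x0c]=0x09, mem[0x21]=0xba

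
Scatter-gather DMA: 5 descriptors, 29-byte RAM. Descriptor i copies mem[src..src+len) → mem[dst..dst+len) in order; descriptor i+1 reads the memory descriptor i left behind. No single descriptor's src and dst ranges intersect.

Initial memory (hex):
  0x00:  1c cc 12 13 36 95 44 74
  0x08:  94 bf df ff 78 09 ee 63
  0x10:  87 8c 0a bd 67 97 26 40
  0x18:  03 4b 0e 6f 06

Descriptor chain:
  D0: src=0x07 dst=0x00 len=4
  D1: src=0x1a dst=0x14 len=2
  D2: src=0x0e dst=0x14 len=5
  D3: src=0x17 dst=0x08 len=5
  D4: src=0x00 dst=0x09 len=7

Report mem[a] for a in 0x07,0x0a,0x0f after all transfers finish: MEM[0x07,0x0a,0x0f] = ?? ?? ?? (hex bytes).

MEM[0x07,0x0a,0x0f] = 74 94 44

D0: mem[0x00..0x03] <- [74 94 bf df]
D1: mem[0x14..0x15] <- [0e 6f]
D2: mem[0x14..0x18] <- [ee 63 87 8c 0a]
D3: mem[0x08..0x0c] <- [8c 0a 4b 0e 6f]
D4: mem[0x09..0x0f] <- [74 94 bf df 36 95 44]
query mem[0x07]=0x74, mem[0x0a]=0x94, mem[0x0f]=0x44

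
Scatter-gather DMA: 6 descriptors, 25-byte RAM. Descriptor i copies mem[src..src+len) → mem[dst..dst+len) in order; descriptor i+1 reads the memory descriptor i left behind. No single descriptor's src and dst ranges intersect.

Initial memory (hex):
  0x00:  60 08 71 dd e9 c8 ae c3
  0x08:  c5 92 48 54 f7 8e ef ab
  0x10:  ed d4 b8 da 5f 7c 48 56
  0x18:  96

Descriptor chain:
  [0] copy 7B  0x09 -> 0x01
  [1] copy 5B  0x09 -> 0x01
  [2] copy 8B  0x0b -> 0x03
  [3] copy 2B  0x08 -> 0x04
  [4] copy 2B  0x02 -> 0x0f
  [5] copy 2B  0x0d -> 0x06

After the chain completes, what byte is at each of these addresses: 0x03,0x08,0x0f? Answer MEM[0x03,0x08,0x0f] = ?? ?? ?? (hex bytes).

  after D0: wrote 7B at 0x01 = 924854f78eefab
  after D1: wrote 5B at 0x01 = 924854f78e
  after D2: wrote 8B at 0x03 = 54f78eefabedd4b8
  after D3: wrote 2B at 0x04 = edd4
  after D4: wrote 2B at 0x0f = 4854
  after D5: wrote 2B at 0x06 = 8eef
query mem[0x03]=0x54, mem[0x08]=0xed, mem[0x0f]=0x48

MEM[0x03,0x08,0x0f] = 54 ed 48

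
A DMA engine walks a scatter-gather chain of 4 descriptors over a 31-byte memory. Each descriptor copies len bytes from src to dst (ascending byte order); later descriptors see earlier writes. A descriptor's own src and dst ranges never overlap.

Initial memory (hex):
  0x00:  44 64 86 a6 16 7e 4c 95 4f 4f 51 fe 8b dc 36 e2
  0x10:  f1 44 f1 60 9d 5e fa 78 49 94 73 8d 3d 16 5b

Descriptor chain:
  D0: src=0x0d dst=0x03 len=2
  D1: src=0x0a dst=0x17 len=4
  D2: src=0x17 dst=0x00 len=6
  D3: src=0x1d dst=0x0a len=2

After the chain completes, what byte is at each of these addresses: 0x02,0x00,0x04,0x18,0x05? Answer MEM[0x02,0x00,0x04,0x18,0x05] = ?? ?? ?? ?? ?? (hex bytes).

[0] 0x0d->0x03 len=2 : dc 36
[1] 0x0a->0x17 len=4 : 51 fe 8b dc
[2] 0x17->0x00 len=6 : 51 fe 8b dc 8d 3d
[3] 0x1d->0x0a len=2 : 16 5b
query mem[0x02]=0x8b, mem[0x00]=0x51, mem[0x04]=0x8d, mem[0x18]=0xfe, mem[0x05]=0x3d

MEM[0x02,0x00,0x04,0x18,0x05] = 8b 51 8d fe 3d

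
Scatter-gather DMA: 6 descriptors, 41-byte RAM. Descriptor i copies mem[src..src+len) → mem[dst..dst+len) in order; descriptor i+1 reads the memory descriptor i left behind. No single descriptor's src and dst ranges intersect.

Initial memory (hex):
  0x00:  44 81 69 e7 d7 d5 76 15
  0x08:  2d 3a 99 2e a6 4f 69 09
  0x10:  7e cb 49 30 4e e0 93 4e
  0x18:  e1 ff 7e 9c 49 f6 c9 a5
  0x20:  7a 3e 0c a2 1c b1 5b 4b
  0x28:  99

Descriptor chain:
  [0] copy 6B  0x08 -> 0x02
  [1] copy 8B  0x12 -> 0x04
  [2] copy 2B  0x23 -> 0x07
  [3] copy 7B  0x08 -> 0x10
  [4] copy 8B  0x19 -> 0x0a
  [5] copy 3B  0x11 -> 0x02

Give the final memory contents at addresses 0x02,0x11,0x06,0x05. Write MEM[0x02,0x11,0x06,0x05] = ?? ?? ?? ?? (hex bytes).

MEM[0x02,0x11,0x06,0x05] = 7a 7a 4e 30

D0: mem[0x02..0x07] <- [2d 3a 99 2e a6 4f]
D1: mem[0x04..0x0b] <- [49 30 4e e0 93 4e e1 ff]
D2: mem[0x07..0x08] <- [a2 1c]
D3: mem[0x10..0x16] <- [1c 4e e1 ff a6 4f 69]
D4: mem[0x0a..0x11] <- [ff 7e 9c 49 f6 c9 a5 7a]
D5: mem[0x02..0x04] <- [7a e1 ff]
query mem[0x02]=0x7a, mem[0x11]=0x7a, mem[0x06]=0x4e, mem[0x05]=0x30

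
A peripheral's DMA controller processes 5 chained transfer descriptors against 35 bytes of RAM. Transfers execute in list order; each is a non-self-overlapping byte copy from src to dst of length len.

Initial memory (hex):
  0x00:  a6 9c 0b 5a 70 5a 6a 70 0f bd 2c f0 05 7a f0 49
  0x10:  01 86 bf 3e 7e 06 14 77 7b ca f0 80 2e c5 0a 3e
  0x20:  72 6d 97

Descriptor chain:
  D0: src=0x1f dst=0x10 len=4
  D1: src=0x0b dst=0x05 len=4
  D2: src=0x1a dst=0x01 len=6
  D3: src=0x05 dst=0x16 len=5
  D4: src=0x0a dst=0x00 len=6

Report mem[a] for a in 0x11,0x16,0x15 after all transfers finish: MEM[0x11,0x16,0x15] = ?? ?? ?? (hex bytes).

MEM[0x11,0x16,0x15] = 72 0a 06

#0 dst[0x10+4] := {0x3e,0x72,0x6d,0x97}
#1 dst[0x05+4] := {0xf0,0x05,0x7a,0xf0}
#2 dst[0x01+6] := {0xf0,0x80,0x2e,0xc5,0x0a,0x3e}
#3 dst[0x16+5] := {0x0a,0x3e,0x7a,0xf0,0xbd}
#4 dst[0x00+6] := {0x2c,0xf0,0x05,0x7a,0xf0,0x49}
query mem[0x11]=0x72, mem[0x16]=0x0a, mem[0x15]=0x06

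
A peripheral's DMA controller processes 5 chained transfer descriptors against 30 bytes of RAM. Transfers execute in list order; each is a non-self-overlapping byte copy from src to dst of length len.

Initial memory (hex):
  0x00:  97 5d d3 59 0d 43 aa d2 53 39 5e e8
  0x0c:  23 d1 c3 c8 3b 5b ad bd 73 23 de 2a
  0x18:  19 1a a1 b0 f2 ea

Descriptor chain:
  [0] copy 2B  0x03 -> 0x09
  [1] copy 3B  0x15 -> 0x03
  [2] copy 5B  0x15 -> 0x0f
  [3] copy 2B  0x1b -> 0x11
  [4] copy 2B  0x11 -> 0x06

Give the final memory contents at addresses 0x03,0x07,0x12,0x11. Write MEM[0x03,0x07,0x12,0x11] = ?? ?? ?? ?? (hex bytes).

#0 dst[0x09+2] := {0x59,0x0d}
#1 dst[0x03+3] := {0x23,0xde,0x2a}
#2 dst[0x0f+5] := {0x23,0xde,0x2a,0x19,0x1a}
#3 dst[0x11+2] := {0xb0,0xf2}
#4 dst[0x06+2] := {0xb0,0xf2}
query mem[0x03]=0x23, mem[0x07]=0xf2, mem[0x12]=0xf2, mem[0x11]=0xb0

MEM[0x03,0x07,0x12,0x11] = 23 f2 f2 b0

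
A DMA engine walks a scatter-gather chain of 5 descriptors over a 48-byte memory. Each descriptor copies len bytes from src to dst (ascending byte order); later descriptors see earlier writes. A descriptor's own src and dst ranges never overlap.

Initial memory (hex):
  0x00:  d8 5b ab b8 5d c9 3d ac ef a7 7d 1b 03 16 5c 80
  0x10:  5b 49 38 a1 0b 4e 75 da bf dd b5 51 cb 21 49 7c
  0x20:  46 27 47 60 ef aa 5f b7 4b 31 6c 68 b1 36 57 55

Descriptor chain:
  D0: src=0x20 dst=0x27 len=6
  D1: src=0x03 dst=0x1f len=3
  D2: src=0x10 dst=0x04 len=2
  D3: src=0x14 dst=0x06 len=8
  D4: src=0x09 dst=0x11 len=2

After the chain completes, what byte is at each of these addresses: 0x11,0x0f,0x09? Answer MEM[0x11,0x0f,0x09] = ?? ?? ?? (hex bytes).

MEM[0x11,0x0f,0x09] = da 80 da

[0] 0x20->0x27 len=6 : 46 27 47 60 ef aa
[1] 0x03->0x1f len=3 : b8 5d c9
[2] 0x10->0x04 len=2 : 5b 49
[3] 0x14->0x06 len=8 : 0b 4e 75 da bf dd b5 51
[4] 0x09->0x11 len=2 : da bf
query mem[0x11]=0xda, mem[0x0f]=0x80, mem[0x09]=0xda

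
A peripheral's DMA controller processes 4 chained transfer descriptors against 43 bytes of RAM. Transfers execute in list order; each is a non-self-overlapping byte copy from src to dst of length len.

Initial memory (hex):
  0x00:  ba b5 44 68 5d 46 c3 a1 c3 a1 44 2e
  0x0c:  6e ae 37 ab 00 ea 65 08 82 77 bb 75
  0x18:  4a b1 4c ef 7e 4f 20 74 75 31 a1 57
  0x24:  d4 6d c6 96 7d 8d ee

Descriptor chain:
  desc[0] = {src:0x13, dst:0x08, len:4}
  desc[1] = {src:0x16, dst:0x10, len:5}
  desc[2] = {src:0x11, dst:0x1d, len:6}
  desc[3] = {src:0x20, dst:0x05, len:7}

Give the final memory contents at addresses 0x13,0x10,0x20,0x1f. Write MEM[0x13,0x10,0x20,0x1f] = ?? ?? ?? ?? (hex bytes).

#0 dst[0x08+4] := {0x08,0x82,0x77,0xbb}
#1 dst[0x10+5] := {0xbb,0x75,0x4a,0xb1,0x4c}
#2 dst[0x1d+6] := {0x75,0x4a,0xb1,0x4c,0x77,0xbb}
#3 dst[0x05+7] := {0x4c,0x77,0xbb,0x57,0xd4,0x6d,0xc6}
query mem[0x13]=0xb1, mem[0x10]=0xbb, mem[0x20]=0x4c, mem[0x1f]=0xb1

MEM[0x13,0x10,0x20,0x1f] = b1 bb 4c b1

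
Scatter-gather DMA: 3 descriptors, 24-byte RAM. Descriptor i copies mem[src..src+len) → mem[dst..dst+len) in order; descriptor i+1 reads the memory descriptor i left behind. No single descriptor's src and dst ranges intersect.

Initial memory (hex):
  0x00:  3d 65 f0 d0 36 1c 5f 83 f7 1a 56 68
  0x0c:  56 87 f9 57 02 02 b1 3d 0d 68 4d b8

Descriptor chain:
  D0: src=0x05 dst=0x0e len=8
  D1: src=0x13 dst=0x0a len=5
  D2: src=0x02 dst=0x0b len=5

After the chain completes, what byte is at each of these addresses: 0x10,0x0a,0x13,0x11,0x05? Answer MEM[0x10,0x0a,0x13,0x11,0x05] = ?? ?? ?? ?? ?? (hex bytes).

[0] 0x05->0x0e len=8 : 1c 5f 83 f7 1a 56 68 56
[1] 0x13->0x0a len=5 : 56 68 56 4d b8
[2] 0x02->0x0b len=5 : f0 d0 36 1c 5f
query mem[0x10]=0x83, mem[0x0a]=0x56, mem[0x13]=0x56, mem[0x11]=0xf7, mem[0x05]=0x1c

MEM[0x10,0x0a,0x13,0x11,0x05] = 83 56 56 f7 1c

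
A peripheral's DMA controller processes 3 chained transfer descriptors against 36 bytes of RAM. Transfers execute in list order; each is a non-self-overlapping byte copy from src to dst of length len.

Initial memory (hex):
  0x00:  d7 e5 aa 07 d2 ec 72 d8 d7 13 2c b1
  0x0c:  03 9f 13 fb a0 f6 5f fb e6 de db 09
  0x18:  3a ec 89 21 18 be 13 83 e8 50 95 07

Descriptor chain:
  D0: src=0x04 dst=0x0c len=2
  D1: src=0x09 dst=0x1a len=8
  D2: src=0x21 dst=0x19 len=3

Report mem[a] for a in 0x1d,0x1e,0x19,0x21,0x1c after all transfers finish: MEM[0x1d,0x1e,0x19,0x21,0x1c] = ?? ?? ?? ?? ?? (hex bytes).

MEM[0x1d,0x1e,0x19,0x21,0x1c] = d2 ec a0 a0 b1

D0: mem[0x0c..0x0d] <- [d2 ec]
D1: mem[0x1a..0x21] <- [13 2c b1 d2 ec 13 fb a0]
D2: mem[0x19..0x1b] <- [a0 95 07]
query mem[0x1d]=0xd2, mem[0x1e]=0xec, mem[0x19]=0xa0, mem[0x21]=0xa0, mem[0x1c]=0xb1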